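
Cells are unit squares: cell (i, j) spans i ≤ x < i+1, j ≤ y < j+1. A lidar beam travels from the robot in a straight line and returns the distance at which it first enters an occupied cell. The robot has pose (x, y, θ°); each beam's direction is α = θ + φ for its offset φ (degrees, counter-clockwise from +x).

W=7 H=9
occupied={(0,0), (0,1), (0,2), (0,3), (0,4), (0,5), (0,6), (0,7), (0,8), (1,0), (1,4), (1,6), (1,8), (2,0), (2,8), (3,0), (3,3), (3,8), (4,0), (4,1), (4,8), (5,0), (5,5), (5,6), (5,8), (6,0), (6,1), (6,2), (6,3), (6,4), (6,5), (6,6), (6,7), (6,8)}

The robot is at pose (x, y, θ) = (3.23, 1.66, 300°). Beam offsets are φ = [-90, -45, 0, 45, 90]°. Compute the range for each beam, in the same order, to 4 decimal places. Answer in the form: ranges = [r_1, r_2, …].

beam 1: φ=-90°, α=210°
  direction (-0.8660, -0.5000); cell (3,1); t to first gridline: x 0.2656, y 1.3200 (then +1.1547 / +2.0000)
    (2,1) via x @ 0.2656
    (2,0) via y @ 1.3200  # hit
  → r_1 = 1.3200
beam 2: φ=-45°, α=255°
  direction (-0.2588, -0.9659); cell (3,1); t to first gridline: x 0.8887, y 0.6833 (then +3.8637 / +1.0353)
    (3,0) via y @ 0.6833  # hit
  → r_2 = 0.6833
beam 3: φ=0°, α=300°
  direction (0.5000, -0.8660); cell (3,1); t to first gridline: x 1.5400, y 0.7621 (then +2.0000 / +1.1547)
    (3,0) via y @ 0.7621  # hit
  → r_3 = 0.7621
beam 4: φ=45°, α=345°
  direction (0.9659, -0.2588); cell (3,1); t to first gridline: x 0.7972, y 2.5500 (then +1.0353 / +3.8637)
    (4,1) via x @ 0.7972  # hit
  → r_4 = 0.7972
beam 5: φ=90°, α=30°
  direction (0.8660, 0.5000); cell (3,1); t to first gridline: x 0.8891, y 0.6800 (then +1.1547 / +2.0000)
    (3,2) via y @ 0.6800
    (4,2) via x @ 0.8891
    (5,2) via x @ 2.0438
    (5,3) via y @ 2.6800
    (6,3) via x @ 3.1985  # hit
  → r_5 = 3.1985

ranges = [1.3200, 0.6833, 0.7621, 0.7972, 3.1985]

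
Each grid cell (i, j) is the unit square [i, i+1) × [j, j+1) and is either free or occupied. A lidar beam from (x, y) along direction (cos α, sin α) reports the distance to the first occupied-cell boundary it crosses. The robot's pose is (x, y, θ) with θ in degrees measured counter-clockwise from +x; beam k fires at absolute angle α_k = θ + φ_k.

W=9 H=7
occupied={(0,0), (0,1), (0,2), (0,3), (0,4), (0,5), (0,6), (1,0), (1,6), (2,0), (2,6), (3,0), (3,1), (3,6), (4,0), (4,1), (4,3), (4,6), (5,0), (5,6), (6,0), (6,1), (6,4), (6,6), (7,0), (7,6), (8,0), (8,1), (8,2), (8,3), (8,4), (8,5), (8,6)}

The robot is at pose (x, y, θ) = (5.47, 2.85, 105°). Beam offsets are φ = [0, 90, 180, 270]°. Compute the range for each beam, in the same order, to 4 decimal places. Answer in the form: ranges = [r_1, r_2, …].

beam 1: φ=0°, α=105°
  d=(-0.2588,0.9659)  start (5,2)  tX=1.8159 tY=0.1553  stride 1/|dx|=3.8637 1/|dy|=1.0353
    cross y-line → (5,3), t=0.1553
    cross y-line → (5,4), t=1.1906
    cross x-line → (4,4), t=1.8159
    cross y-line → (4,5), t=2.2258
    cross y-line → (4,6), t=3.2611 (wall)
  → r_1 = 3.2611
beam 2: φ=90°, α=195°
  d=(-0.9659,-0.2588)  start (5,2)  tX=0.4866 tY=3.2841  stride 1/|dx|=1.0353 1/|dy|=3.8637
    cross x-line → (4,2), t=0.4866
    cross x-line → (3,2), t=1.5219
    cross x-line → (2,2), t=2.5571
    cross y-line → (2,1), t=3.2841
    cross x-line → (1,1), t=3.5924
    cross x-line → (0,1), t=4.6277 (wall)
  → r_2 = 4.6277
beam 3: φ=180°, α=285°
  d=(0.2588,-0.9659)  start (5,2)  tX=2.0478 tY=0.8800  stride 1/|dx|=3.8637 1/|dy|=1.0353
    cross y-line → (5,1), t=0.8800
    cross y-line → (5,0), t=1.9153 (wall)
  → r_3 = 1.9153
beam 4: φ=270°, α=15°
  d=(0.9659,0.2588)  start (5,2)  tX=0.5487 tY=0.5796  stride 1/|dx|=1.0353 1/|dy|=3.8637
    cross x-line → (6,2), t=0.5487
    cross y-line → (6,3), t=0.5796
    cross x-line → (7,3), t=1.5840
    cross x-line → (8,3), t=2.6192 (wall)
  → r_4 = 2.6192

ranges = [3.2611, 4.6277, 1.9153, 2.6192]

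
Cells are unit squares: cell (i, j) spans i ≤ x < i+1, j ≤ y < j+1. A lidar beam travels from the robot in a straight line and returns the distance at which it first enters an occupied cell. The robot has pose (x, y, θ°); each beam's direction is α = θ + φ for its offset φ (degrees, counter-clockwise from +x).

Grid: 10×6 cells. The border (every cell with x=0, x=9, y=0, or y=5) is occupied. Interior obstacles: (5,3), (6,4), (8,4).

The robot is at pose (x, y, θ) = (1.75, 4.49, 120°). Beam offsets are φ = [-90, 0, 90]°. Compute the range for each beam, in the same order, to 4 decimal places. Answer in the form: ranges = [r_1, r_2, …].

beam 1: φ=-90°, α=30°
  dir = (cos 30°, sin 30°) = (0.8660, 0.5000); from cell (1,4)
  next x-line at t=0.2887, next y-line at t=1.0200; Δt_x=1.1547, Δt_y=2.0000
    x: enter (2,4) at t=0.2887
    y: enter (2,5) at t=1.0200 ← occupied
  → r_1 = 1.0200
beam 2: φ=0°, α=120°
  dir = (cos 120°, sin 120°) = (-0.5000, 0.8660); from cell (1,4)
  next x-line at t=1.5000, next y-line at t=0.5889; Δt_x=2.0000, Δt_y=1.1547
    y: enter (1,5) at t=0.5889 ← occupied
  → r_2 = 0.5889
beam 3: φ=90°, α=210°
  dir = (cos 210°, sin 210°) = (-0.8660, -0.5000); from cell (1,4)
  next x-line at t=0.8660, next y-line at t=0.9800; Δt_x=1.1547, Δt_y=2.0000
    x: enter (0,4) at t=0.8660 ← occupied
  → r_3 = 0.8660

ranges = [1.0200, 0.5889, 0.8660]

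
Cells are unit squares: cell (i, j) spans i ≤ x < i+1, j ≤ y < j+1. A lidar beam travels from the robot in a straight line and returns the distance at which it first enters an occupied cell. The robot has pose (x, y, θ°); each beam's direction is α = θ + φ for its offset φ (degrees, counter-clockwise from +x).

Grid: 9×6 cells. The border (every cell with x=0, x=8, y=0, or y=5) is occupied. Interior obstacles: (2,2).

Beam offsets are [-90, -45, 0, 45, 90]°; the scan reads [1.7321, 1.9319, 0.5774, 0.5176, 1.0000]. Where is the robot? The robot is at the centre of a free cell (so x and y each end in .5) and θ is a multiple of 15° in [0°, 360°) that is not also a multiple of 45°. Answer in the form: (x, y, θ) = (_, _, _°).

Enumerate (i+0.5, j+0.5, θ) over the 27 free cells and 16 admissible headings. For each, cast all 5 beams and compare to the given ranges.
  (5.5, 4.5, 165°): beam 1 = 0.5176 ≠ 1.7321 ✗
  (7.5, 1.5, 60°): beam 1 = 0.5774 ≠ 1.7321 ✗
  (6.5, 2.5, 195°): beam 1 = 2.5882 ≠ 1.7321 ✗
  (4.5, 1.5, 210°): beam 1 = 4.0415 ≠ 1.7321 ✗
  …
  (4.5, 1.5, 240°): r_1=1.7321, r_2=1.9319, r_3=0.5774, r_4=0.5176, r_5=1.0000 — all match ✓
No second candidate reproduces the full scan.

(x, y, θ) = (4.5, 1.5, 240°)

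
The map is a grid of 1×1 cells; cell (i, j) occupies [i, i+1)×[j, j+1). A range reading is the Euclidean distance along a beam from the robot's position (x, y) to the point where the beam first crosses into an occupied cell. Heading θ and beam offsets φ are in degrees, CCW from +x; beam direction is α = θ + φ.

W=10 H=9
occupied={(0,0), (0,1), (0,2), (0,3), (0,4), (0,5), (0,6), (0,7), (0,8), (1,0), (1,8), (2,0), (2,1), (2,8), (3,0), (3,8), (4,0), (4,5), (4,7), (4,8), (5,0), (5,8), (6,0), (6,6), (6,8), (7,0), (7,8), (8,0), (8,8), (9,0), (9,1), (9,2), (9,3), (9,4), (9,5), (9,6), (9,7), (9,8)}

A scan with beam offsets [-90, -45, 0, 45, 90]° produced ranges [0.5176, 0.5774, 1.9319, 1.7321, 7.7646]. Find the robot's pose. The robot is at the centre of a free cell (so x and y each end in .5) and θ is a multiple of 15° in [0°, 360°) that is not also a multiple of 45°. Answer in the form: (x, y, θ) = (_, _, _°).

Enumerate (i+0.5, j+0.5, θ) over the 52 free cells and 16 admissible headings. For each, cast all 5 beams and compare to the given ranges.
  (4.5, 2.5, 30°): beam 1 = 1.7321 ≠ 0.5176 ✗
  (3.5, 3.5, 300°): beam 1 = 2.8868 ≠ 0.5176 ✗
  (7.5, 5.5, 210°): beam 1 = 1.0000 ≠ 0.5176 ✗
  …
  (1.5, 3.5, 255°): r_1=0.5176, r_2=0.5774, r_3=1.9319, r_4=1.7321, r_5=7.7646 — all match ✓
Only this pose fits every beam.

(x, y, θ) = (1.5, 3.5, 255°)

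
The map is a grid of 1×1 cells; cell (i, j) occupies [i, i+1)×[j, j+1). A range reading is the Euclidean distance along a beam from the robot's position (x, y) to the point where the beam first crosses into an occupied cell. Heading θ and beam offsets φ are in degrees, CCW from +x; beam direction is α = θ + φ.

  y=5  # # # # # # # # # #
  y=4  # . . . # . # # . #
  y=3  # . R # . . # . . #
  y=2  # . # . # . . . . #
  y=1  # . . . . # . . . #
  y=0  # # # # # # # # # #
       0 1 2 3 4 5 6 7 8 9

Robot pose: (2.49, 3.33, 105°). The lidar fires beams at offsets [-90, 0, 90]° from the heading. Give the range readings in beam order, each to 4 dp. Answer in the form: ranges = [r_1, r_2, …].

ranges = [0.5280, 1.7289, 1.5426]

beam 1: φ=-90°, α=15°
  d=(0.9659,0.2588)  start (2,3)  tX=0.5280 tY=2.5887  stride 1/|dx|=1.0353 1/|dy|=3.8637
    cross x-line → (3,3), t=0.5280 (wall)
  → r_1 = 0.5280
beam 2: φ=0°, α=105°
  d=(-0.2588,0.9659)  start (2,3)  tX=1.8932 tY=0.6936  stride 1/|dx|=3.8637 1/|dy|=1.0353
    cross y-line → (2,4), t=0.6936
    cross y-line → (2,5), t=1.7289 (wall)
  → r_2 = 1.7289
beam 3: φ=90°, α=195°
  d=(-0.9659,-0.2588)  start (2,3)  tX=0.5073 tY=1.2750  stride 1/|dx|=1.0353 1/|dy|=3.8637
    cross x-line → (1,3), t=0.5073
    cross y-line → (1,2), t=1.2750
    cross x-line → (0,2), t=1.5426 (wall)
  → r_3 = 1.5426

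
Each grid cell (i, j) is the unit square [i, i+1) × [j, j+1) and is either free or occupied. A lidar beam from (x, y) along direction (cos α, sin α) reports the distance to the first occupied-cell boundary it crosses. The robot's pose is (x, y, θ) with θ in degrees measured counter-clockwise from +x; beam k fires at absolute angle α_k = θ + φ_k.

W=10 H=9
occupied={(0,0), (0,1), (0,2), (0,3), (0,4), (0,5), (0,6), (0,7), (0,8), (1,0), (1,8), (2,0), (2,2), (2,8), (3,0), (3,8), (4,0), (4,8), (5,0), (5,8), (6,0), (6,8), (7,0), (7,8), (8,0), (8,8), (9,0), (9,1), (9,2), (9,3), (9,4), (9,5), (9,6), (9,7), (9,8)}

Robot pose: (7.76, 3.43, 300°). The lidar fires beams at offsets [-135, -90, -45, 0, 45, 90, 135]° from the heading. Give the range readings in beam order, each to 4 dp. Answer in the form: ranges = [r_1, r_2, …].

beam 1: φ=-135°, α=165°
  dir = (cos 165°, sin 165°) = (-0.9659, 0.2588); from cell (7,3)
  next x-line at t=0.7868, next y-line at t=2.2023; Δt_x=1.0353, Δt_y=3.8637
    x: enter (6,3) at t=0.7868
    x: enter (5,3) at t=1.8221
    y: enter (5,4) at t=2.2023
    x: enter (4,4) at t=2.8574
    x: enter (3,4) at t=3.8926
    x: enter (2,4) at t=4.9279
    x: enter (1,4) at t=5.9632
    y: enter (1,5) at t=6.0660
    x: enter (0,5) at t=6.9985 ← occupied
  → r_1 = 6.9985
beam 2: φ=-90°, α=210°
  dir = (cos 210°, sin 210°) = (-0.8660, -0.5000); from cell (7,3)
  next x-line at t=0.8776, next y-line at t=0.8600; Δt_x=1.1547, Δt_y=2.0000
    y: enter (7,2) at t=0.8600
    x: enter (6,2) at t=0.8776
    x: enter (5,2) at t=2.0323
    y: enter (5,1) at t=2.8600
    x: enter (4,1) at t=3.1870
    x: enter (3,1) at t=4.3417
    y: enter (3,0) at t=4.8600 ← occupied
  → r_2 = 4.8600
beam 3: φ=-45°, α=255°
  dir = (cos 255°, sin 255°) = (-0.2588, -0.9659); from cell (7,3)
  next x-line at t=2.9364, next y-line at t=0.4452; Δt_x=3.8637, Δt_y=1.0353
    y: enter (7,2) at t=0.4452
    y: enter (7,1) at t=1.4804
    y: enter (7,0) at t=2.5157 ← occupied
  → r_3 = 2.5157
beam 4: φ=0°, α=300°
  dir = (cos 300°, sin 300°) = (0.5000, -0.8660); from cell (7,3)
  next x-line at t=0.4800, next y-line at t=0.4965; Δt_x=2.0000, Δt_y=1.1547
    x: enter (8,3) at t=0.4800
    y: enter (8,2) at t=0.4965
    y: enter (8,1) at t=1.6512
    x: enter (9,1) at t=2.4800 ← occupied
  → r_4 = 2.4800
beam 5: φ=45°, α=345°
  dir = (cos 345°, sin 345°) = (0.9659, -0.2588); from cell (7,3)
  next x-line at t=0.2485, next y-line at t=1.6614; Δt_x=1.0353, Δt_y=3.8637
    x: enter (8,3) at t=0.2485
    x: enter (9,3) at t=1.2837 ← occupied
  → r_5 = 1.2837
beam 6: φ=90°, α=30°
  dir = (cos 30°, sin 30°) = (0.8660, 0.5000); from cell (7,3)
  next x-line at t=0.2771, next y-line at t=1.1400; Δt_x=1.1547, Δt_y=2.0000
    x: enter (8,3) at t=0.2771
    y: enter (8,4) at t=1.1400
    x: enter (9,4) at t=1.4318 ← occupied
  → r_6 = 1.4318
beam 7: φ=135°, α=75°
  dir = (cos 75°, sin 75°) = (0.2588, 0.9659); from cell (7,3)
  next x-line at t=0.9273, next y-line at t=0.5901; Δt_x=3.8637, Δt_y=1.0353
    y: enter (7,4) at t=0.5901
    x: enter (8,4) at t=0.9273
    y: enter (8,5) at t=1.6254
    y: enter (8,6) at t=2.6607
    y: enter (8,7) at t=3.6959
    y: enter (8,8) at t=4.7312 ← occupied
  → r_7 = 4.7312

ranges = [6.9985, 4.8600, 2.5157, 2.4800, 1.2837, 1.4318, 4.7312]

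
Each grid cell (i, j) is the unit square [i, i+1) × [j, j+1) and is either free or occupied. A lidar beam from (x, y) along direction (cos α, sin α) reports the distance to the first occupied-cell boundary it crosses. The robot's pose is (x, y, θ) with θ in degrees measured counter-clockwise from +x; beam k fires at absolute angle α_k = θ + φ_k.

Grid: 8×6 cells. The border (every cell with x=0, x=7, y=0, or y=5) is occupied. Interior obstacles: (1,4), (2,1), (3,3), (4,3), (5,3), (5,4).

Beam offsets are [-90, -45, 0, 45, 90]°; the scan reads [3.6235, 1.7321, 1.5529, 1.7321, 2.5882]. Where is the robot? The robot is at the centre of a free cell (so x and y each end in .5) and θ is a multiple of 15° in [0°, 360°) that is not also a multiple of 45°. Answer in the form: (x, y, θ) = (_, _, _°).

Candidates: 18 free-cell centres × 16 headings = 288 poses. Raycast each; keep the one whose scan matches to 4 dp.
  (1.5, 1.5, 165°): beam 2 = 1.0000 ≠ 1.7321 ✗
  (1.5, 1.5, 300°): beam 1 = 0.5774 ≠ 3.6235 ✗
  (2.5, 4.5, 330°): beam 1 = 3.0000 ≠ 3.6235 ✗
  (6.5, 3.5, 60°): beam 1 = 0.5774 ≠ 3.6235 ✗
  …
  (4.5, 2.5, 255°): r_1=3.6235, r_2=1.7321, r_3=1.5529, r_4=1.7321, r_5=2.5882 — all match ✓
Only this pose fits every beam.

(x, y, θ) = (4.5, 2.5, 255°)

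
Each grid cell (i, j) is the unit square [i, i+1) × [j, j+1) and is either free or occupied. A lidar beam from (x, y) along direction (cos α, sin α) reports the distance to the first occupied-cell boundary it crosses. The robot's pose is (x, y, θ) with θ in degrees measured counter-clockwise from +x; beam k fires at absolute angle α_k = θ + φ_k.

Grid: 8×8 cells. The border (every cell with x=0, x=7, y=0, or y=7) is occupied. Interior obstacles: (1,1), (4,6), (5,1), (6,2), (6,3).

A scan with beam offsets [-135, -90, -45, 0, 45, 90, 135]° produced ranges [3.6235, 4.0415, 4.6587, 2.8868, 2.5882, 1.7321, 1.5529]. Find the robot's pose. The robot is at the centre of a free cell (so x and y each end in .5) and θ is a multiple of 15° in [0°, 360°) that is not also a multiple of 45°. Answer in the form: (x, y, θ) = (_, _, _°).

The pose lattice has 31·16 = 496 candidates. Test each by forward raycasting.
  (5.5, 6.5, 240°): beam 1 = 0.5176 ≠ 3.6235 ✗
  (2.5, 5.5, 120°): beam 1 = 4.6587 ≠ 3.6235 ✗
  (3.5, 3.5, 30°): beam 1 = 2.5882 ≠ 3.6235 ✗
  (2.5, 4.5, 120°): beam 2 = 5.0000 ≠ 4.0415 ✗
  …
  (2.5, 4.5, 60°): r_1=3.6235, r_2=4.0415, r_3=4.6587, r_4=2.8868, r_5=2.5882, r_6=1.7321, r_7=1.5529 — all match ✓
No second candidate reproduces the full scan.

(x, y, θ) = (2.5, 4.5, 60°)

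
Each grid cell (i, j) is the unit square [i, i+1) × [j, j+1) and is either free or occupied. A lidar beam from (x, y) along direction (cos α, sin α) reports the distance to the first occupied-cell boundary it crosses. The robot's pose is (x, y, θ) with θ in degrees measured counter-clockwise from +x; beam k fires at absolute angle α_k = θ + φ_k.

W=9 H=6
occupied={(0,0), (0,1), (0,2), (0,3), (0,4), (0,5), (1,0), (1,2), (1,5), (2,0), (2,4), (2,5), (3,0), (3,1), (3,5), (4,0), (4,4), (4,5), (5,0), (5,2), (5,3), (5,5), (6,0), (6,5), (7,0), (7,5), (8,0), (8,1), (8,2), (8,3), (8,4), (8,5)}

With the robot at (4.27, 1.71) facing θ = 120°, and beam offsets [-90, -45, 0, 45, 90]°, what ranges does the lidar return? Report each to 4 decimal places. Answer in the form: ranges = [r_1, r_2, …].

beam 1: φ=-90°, α=30°
  direction (0.8660, 0.5000); cell (4,1); t to first gridline: x 0.8429, y 0.5800 (then +1.1547 / +2.0000)
    (4,2) via y @ 0.5800
    (5,2) via x @ 0.8429  # hit
  → r_1 = 0.8429
beam 2: φ=-45°, α=75°
  direction (0.2588, 0.9659); cell (4,1); t to first gridline: x 2.8205, y 0.3002 (then +3.8637 / +1.0353)
    (4,2) via y @ 0.3002
    (4,3) via y @ 1.3355
    (4,4) via y @ 2.3708  # hit
  → r_2 = 2.3708
beam 3: φ=0°, α=120°
  direction (-0.5000, 0.8660); cell (4,1); t to first gridline: x 0.5400, y 0.3349 (then +2.0000 / +1.1547)
    (4,2) via y @ 0.3349
    (3,2) via x @ 0.5400
    (3,3) via y @ 1.4896
    (2,3) via x @ 2.5400
    (2,4) via y @ 2.6443  # hit
  → r_3 = 2.6443
beam 4: φ=45°, α=165°
  direction (-0.9659, 0.2588); cell (4,1); t to first gridline: x 0.2795, y 1.1205 (then +1.0353 / +3.8637)
    (3,1) via x @ 0.2795  # hit
  → r_4 = 0.2795
beam 5: φ=90°, α=210°
  direction (-0.8660, -0.5000); cell (4,1); t to first gridline: x 0.3118, y 1.4200 (then +1.1547 / +2.0000)
    (3,1) via x @ 0.3118  # hit
  → r_5 = 0.3118

ranges = [0.8429, 2.3708, 2.6443, 0.2795, 0.3118]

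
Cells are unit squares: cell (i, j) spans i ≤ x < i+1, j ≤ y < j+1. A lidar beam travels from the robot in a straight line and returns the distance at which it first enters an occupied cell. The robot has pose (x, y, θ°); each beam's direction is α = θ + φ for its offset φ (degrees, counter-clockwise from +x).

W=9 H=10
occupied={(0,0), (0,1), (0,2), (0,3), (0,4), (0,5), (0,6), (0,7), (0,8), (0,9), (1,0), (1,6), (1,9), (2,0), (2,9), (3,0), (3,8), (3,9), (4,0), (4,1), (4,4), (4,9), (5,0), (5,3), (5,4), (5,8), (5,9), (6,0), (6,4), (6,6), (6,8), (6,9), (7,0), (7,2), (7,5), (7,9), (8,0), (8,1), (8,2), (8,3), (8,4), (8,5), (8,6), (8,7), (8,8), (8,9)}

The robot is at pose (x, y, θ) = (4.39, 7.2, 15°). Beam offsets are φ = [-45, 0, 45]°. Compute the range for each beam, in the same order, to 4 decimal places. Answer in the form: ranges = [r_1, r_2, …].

ranges = [1.8591, 3.7373, 1.2200]

beam 1: φ=-45°, α=330°
  dir = (cos 330°, sin 330°) = (0.8660, -0.5000); from cell (4,7)
  next x-line at t=0.7044, next y-line at t=0.4000; Δt_x=1.1547, Δt_y=2.0000
    y: enter (4,6) at t=0.4000
    x: enter (5,6) at t=0.7044
    x: enter (6,6) at t=1.8591 ← occupied
  → r_1 = 1.8591
beam 2: φ=0°, α=15°
  dir = (cos 15°, sin 15°) = (0.9659, 0.2588); from cell (4,7)
  next x-line at t=0.6315, next y-line at t=3.0910; Δt_x=1.0353, Δt_y=3.8637
    x: enter (5,7) at t=0.6315
    x: enter (6,7) at t=1.6668
    x: enter (7,7) at t=2.7021
    y: enter (7,8) at t=3.0910
    x: enter (8,8) at t=3.7373 ← occupied
  → r_2 = 3.7373
beam 3: φ=45°, α=60°
  dir = (cos 60°, sin 60°) = (0.5000, 0.8660); from cell (4,7)
  next x-line at t=1.2200, next y-line at t=0.9238; Δt_x=2.0000, Δt_y=1.1547
    y: enter (4,8) at t=0.9238
    x: enter (5,8) at t=1.2200 ← occupied
  → r_3 = 1.2200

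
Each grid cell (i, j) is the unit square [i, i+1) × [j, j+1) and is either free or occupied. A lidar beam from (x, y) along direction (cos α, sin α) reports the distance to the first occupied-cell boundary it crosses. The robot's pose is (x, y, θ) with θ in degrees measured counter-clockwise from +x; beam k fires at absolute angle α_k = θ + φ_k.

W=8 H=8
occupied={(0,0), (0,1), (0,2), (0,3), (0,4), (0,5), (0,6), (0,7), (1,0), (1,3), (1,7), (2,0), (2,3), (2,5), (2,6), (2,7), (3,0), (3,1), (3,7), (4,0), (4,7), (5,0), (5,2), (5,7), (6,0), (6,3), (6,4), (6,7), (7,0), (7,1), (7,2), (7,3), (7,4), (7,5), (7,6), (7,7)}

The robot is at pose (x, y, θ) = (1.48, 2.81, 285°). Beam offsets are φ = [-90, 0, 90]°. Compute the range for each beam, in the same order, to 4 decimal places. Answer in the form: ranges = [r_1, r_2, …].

ranges = [0.4969, 1.8738, 0.7341]

beam 1: φ=-90°, α=195°
  direction (-0.9659, -0.2588); cell (1,2); t to first gridline: x 0.4969, y 3.1296 (then +1.0353 / +3.8637)
    (0,2) via x @ 0.4969  # hit
  → r_1 = 0.4969
beam 2: φ=0°, α=285°
  direction (0.2588, -0.9659); cell (1,2); t to first gridline: x 2.0091, y 0.8386 (then +3.8637 / +1.0353)
    (1,1) via y @ 0.8386
    (1,0) via y @ 1.8738  # hit
  → r_2 = 1.8738
beam 3: φ=90°, α=15°
  direction (0.9659, 0.2588); cell (1,2); t to first gridline: x 0.5383, y 0.7341 (then +1.0353 / +3.8637)
    (2,2) via x @ 0.5383
    (2,3) via y @ 0.7341  # hit
  → r_3 = 0.7341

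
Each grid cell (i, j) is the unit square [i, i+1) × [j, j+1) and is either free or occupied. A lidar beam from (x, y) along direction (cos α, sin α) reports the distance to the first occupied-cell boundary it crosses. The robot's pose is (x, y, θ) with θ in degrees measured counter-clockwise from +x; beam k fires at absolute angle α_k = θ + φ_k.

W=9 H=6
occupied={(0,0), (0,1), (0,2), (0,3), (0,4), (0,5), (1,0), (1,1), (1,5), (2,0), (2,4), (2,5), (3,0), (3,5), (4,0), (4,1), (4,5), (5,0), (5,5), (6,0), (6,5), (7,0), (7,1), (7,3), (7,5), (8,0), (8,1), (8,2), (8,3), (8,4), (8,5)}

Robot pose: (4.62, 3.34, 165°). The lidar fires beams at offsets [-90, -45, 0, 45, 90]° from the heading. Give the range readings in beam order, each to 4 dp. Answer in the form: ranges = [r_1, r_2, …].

ranges = [1.7186, 1.9168, 2.5500, 3.0253, 1.3873]

beam 1: φ=-90°, α=75°
  d=(0.2588,0.9659)  start (4,3)  tX=1.4682 tY=0.6833  stride 1/|dx|=3.8637 1/|dy|=1.0353
    cross y-line → (4,4), t=0.6833
    cross x-line → (5,4), t=1.4682
    cross y-line → (5,5), t=1.7186 (wall)
  → r_1 = 1.7186
beam 2: φ=-45°, α=120°
  d=(-0.5000,0.8660)  start (4,3)  tX=1.2400 tY=0.7621  stride 1/|dx|=2.0000 1/|dy|=1.1547
    cross y-line → (4,4), t=0.7621
    cross x-line → (3,4), t=1.2400
    cross y-line → (3,5), t=1.9168 (wall)
  → r_2 = 1.9168
beam 3: φ=0°, α=165°
  d=(-0.9659,0.2588)  start (4,3)  tX=0.6419 tY=2.5500  stride 1/|dx|=1.0353 1/|dy|=3.8637
    cross x-line → (3,3), t=0.6419
    cross x-line → (2,3), t=1.6771
    cross y-line → (2,4), t=2.5500 (wall)
  → r_3 = 2.5500
beam 4: φ=45°, α=210°
  d=(-0.8660,-0.5000)  start (4,3)  tX=0.7159 tY=0.6800  stride 1/|dx|=1.1547 1/|dy|=2.0000
    cross y-line → (4,2), t=0.6800
    cross x-line → (3,2), t=0.7159
    cross x-line → (2,2), t=1.8706
    cross y-line → (2,1), t=2.6800
    cross x-line → (1,1), t=3.0253 (wall)
  → r_4 = 3.0253
beam 5: φ=90°, α=255°
  d=(-0.2588,-0.9659)  start (4,3)  tX=2.3955 tY=0.3520  stride 1/|dx|=3.8637 1/|dy|=1.0353
    cross y-line → (4,2), t=0.3520
    cross y-line → (4,1), t=1.3873 (wall)
  → r_5 = 1.3873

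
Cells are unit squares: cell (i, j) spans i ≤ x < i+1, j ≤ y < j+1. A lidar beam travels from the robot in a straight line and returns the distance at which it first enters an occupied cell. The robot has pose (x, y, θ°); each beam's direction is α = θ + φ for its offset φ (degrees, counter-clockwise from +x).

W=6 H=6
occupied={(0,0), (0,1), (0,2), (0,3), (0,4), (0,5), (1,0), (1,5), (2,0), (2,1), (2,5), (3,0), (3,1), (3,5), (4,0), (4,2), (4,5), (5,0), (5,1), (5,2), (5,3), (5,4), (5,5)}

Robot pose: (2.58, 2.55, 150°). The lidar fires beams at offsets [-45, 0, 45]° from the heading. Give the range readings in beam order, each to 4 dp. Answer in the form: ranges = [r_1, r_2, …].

beam 1: φ=-45°, α=105°
  dir = (cos 105°, sin 105°) = (-0.2588, 0.9659); from cell (2,2)
  next x-line at t=2.2409, next y-line at t=0.4659; Δt_x=3.8637, Δt_y=1.0353
    y: enter (2,3) at t=0.4659
    y: enter (2,4) at t=1.5012
    x: enter (1,4) at t=2.2409
    y: enter (1,5) at t=2.5364 ← occupied
  → r_1 = 2.5364
beam 2: φ=0°, α=150°
  dir = (cos 150°, sin 150°) = (-0.8660, 0.5000); from cell (2,2)
  next x-line at t=0.6697, next y-line at t=0.9000; Δt_x=1.1547, Δt_y=2.0000
    x: enter (1,2) at t=0.6697
    y: enter (1,3) at t=0.9000
    x: enter (0,3) at t=1.8244 ← occupied
  → r_2 = 1.8244
beam 3: φ=45°, α=195°
  dir = (cos 195°, sin 195°) = (-0.9659, -0.2588); from cell (2,2)
  next x-line at t=0.6005, next y-line at t=2.1250; Δt_x=1.0353, Δt_y=3.8637
    x: enter (1,2) at t=0.6005
    x: enter (0,2) at t=1.6357 ← occupied
  → r_3 = 1.6357

ranges = [2.5364, 1.8244, 1.6357]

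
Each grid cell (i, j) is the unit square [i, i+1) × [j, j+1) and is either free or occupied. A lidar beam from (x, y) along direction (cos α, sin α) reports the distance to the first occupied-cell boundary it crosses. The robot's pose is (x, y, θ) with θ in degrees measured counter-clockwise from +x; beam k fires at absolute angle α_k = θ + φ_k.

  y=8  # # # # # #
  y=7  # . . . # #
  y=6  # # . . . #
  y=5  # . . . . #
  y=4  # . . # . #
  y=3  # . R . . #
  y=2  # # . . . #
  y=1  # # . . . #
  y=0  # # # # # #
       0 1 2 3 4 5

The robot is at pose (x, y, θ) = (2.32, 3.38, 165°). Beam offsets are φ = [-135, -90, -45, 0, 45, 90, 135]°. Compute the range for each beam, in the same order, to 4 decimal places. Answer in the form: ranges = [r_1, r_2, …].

beam 1: φ=-135°, α=30°
  dir = (cos 30°, sin 30°) = (0.8660, 0.5000); from cell (2,3)
  next x-line at t=0.7852, next y-line at t=1.2400; Δt_x=1.1547, Δt_y=2.0000
    x: enter (3,3) at t=0.7852
    y: enter (3,4) at t=1.2400 ← occupied
  → r_1 = 1.2400
beam 2: φ=-90°, α=75°
  dir = (cos 75°, sin 75°) = (0.2588, 0.9659); from cell (2,3)
  next x-line at t=2.6273, next y-line at t=0.6419; Δt_x=3.8637, Δt_y=1.0353
    y: enter (2,4) at t=0.6419
    y: enter (2,5) at t=1.6771
    x: enter (3,5) at t=2.6273
    y: enter (3,6) at t=2.7124
    y: enter (3,7) at t=3.7477
    y: enter (3,8) at t=4.7830 ← occupied
  → r_2 = 4.7830
beam 3: φ=-45°, α=120°
  dir = (cos 120°, sin 120°) = (-0.5000, 0.8660); from cell (2,3)
  next x-line at t=0.6400, next y-line at t=0.7159; Δt_x=2.0000, Δt_y=1.1547
    x: enter (1,3) at t=0.6400
    y: enter (1,4) at t=0.7159
    y: enter (1,5) at t=1.8706
    x: enter (0,5) at t=2.6400 ← occupied
  → r_3 = 2.6400
beam 4: φ=0°, α=165°
  dir = (cos 165°, sin 165°) = (-0.9659, 0.2588); from cell (2,3)
  next x-line at t=0.3313, next y-line at t=2.3955; Δt_x=1.0353, Δt_y=3.8637
    x: enter (1,3) at t=0.3313
    x: enter (0,3) at t=1.3666 ← occupied
  → r_4 = 1.3666
beam 5: φ=45°, α=210°
  dir = (cos 210°, sin 210°) = (-0.8660, -0.5000); from cell (2,3)
  next x-line at t=0.3695, next y-line at t=0.7600; Δt_x=1.1547, Δt_y=2.0000
    x: enter (1,3) at t=0.3695
    y: enter (1,2) at t=0.7600 ← occupied
  → r_5 = 0.7600
beam 6: φ=90°, α=255°
  dir = (cos 255°, sin 255°) = (-0.2588, -0.9659); from cell (2,3)
  next x-line at t=1.2364, next y-line at t=0.3934; Δt_x=3.8637, Δt_y=1.0353
    y: enter (2,2) at t=0.3934
    x: enter (1,2) at t=1.2364 ← occupied
  → r_6 = 1.2364
beam 7: φ=135°, α=300°
  dir = (cos 300°, sin 300°) = (0.5000, -0.8660); from cell (2,3)
  next x-line at t=1.3600, next y-line at t=0.4388; Δt_x=2.0000, Δt_y=1.1547
    y: enter (2,2) at t=0.4388
    x: enter (3,2) at t=1.3600
    y: enter (3,1) at t=1.5935
    y: enter (3,0) at t=2.7482 ← occupied
  → r_7 = 2.7482

ranges = [1.2400, 4.7830, 2.6400, 1.3666, 0.7600, 1.2364, 2.7482]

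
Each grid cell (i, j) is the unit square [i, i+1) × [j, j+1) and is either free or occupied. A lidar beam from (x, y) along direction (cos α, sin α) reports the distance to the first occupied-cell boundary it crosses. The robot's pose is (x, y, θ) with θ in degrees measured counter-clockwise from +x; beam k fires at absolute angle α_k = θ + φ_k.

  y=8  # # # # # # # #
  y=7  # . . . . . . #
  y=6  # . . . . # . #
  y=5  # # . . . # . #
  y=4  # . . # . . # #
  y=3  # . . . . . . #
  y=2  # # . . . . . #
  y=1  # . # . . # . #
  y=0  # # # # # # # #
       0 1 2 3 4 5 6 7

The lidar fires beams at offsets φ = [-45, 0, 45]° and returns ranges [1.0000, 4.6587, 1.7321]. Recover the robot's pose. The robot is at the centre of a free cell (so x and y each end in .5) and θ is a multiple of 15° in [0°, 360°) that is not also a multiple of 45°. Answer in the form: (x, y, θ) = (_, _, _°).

(x, y, θ) = (2.5, 3.5, 75°)

Enumerate (i+0.5, j+0.5, θ) over the 34 free cells and 16 admissible headings. For each, cast all 3 beams and compare to the given ranges.
  (5.5, 7.5, 30°): beam 1 = 1.5529 ≠ 1.0000 ✗
  (1.5, 6.5, 255°): beam 1 = 0.5774 ≠ 1.0000 ✗
  (6.5, 1.5, 105°): beam 2 = 3.6235 ≠ 4.6587 ✗
  (3.5, 2.5, 330°): beam 1 = 1.5529 ≠ 1.0000 ✗
  …
  (2.5, 3.5, 75°): r_1=1.0000, r_2=4.6587, r_3=1.7321 — all match ✓
Only this pose fits every beam.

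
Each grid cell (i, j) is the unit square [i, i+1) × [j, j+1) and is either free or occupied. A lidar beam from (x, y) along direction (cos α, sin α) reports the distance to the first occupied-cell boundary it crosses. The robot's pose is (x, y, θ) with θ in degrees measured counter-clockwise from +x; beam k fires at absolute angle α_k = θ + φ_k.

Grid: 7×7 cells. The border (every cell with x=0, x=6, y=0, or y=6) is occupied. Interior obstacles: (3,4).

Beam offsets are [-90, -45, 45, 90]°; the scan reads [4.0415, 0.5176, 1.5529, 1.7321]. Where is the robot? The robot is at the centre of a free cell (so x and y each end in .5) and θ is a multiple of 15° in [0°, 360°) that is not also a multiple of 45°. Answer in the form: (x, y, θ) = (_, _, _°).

Candidates: 24 free-cell centres × 16 headings = 384 poses. Raycast each; keep the one whose scan matches to 4 dp.
  (4.5, 4.5, 120°): beam 1 = 1.7321 ≠ 4.0415 ✗
  (5.5, 2.5, 165°): beam 1 = 1.9319 ≠ 4.0415 ✗
  (4.5, 2.5, 240°): beam 2 = 3.6235 ≠ 0.5176 ✗
  (5.5, 3.5, 210°): beam 1 = 2.8868 ≠ 4.0415 ✗
  …
  (2.5, 4.5, 30°): r_1=4.0415, r_2=0.5176, r_3=1.5529, r_4=1.7321 — all match ✓
Only this pose fits every beam.

(x, y, θ) = (2.5, 4.5, 30°)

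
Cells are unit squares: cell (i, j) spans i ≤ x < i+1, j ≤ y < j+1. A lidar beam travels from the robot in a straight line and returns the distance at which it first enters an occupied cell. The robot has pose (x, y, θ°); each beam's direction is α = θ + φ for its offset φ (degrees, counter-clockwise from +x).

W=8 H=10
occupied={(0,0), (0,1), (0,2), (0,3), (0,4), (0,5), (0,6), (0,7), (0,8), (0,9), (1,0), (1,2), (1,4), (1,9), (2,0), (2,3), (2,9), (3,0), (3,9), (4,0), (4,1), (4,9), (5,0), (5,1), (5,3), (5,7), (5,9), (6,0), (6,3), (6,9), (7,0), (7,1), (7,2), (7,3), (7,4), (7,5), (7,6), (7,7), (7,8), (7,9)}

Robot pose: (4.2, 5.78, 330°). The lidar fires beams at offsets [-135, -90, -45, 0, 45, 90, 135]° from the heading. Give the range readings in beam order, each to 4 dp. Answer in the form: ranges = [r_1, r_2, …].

ranges = [3.0137, 2.4000, 3.9133, 3.2332, 2.8988, 1.6000, 3.3336]

beam 1: φ=-135°, α=195°
  dir = (cos 195°, sin 195°) = (-0.9659, -0.2588); from cell (4,5)
  next x-line at t=0.2071, next y-line at t=3.0137; Δt_x=1.0353, Δt_y=3.8637
    x: enter (3,5) at t=0.2071
    x: enter (2,5) at t=1.2423
    x: enter (1,5) at t=2.2776
    y: enter (1,4) at t=3.0137 ← occupied
  → r_1 = 3.0137
beam 2: φ=-90°, α=240°
  dir = (cos 240°, sin 240°) = (-0.5000, -0.8660); from cell (4,5)
  next x-line at t=0.4000, next y-line at t=0.9007; Δt_x=2.0000, Δt_y=1.1547
    x: enter (3,5) at t=0.4000
    y: enter (3,4) at t=0.9007
    y: enter (3,3) at t=2.0554
    x: enter (2,3) at t=2.4000 ← occupied
  → r_2 = 2.4000
beam 3: φ=-45°, α=285°
  dir = (cos 285°, sin 285°) = (0.2588, -0.9659); from cell (4,5)
  next x-line at t=3.0910, next y-line at t=0.8075; Δt_x=3.8637, Δt_y=1.0353
    y: enter (4,4) at t=0.8075
    y: enter (4,3) at t=1.8428
    y: enter (4,2) at t=2.8781
    x: enter (5,2) at t=3.0910
    y: enter (5,1) at t=3.9133 ← occupied
  → r_3 = 3.9133
beam 4: φ=0°, α=330°
  dir = (cos 330°, sin 330°) = (0.8660, -0.5000); from cell (4,5)
  next x-line at t=0.9238, next y-line at t=1.5600; Δt_x=1.1547, Δt_y=2.0000
    x: enter (5,5) at t=0.9238
    y: enter (5,4) at t=1.5600
    x: enter (6,4) at t=2.0785
    x: enter (7,4) at t=3.2332 ← occupied
  → r_4 = 3.2332
beam 5: φ=45°, α=15°
  dir = (cos 15°, sin 15°) = (0.9659, 0.2588); from cell (4,5)
  next x-line at t=0.8282, next y-line at t=0.8500; Δt_x=1.0353, Δt_y=3.8637
    x: enter (5,5) at t=0.8282
    y: enter (5,6) at t=0.8500
    x: enter (6,6) at t=1.8635
    x: enter (7,6) at t=2.8988 ← occupied
  → r_5 = 2.8988
beam 6: φ=90°, α=60°
  dir = (cos 60°, sin 60°) = (0.5000, 0.8660); from cell (4,5)
  next x-line at t=1.6000, next y-line at t=0.2540; Δt_x=2.0000, Δt_y=1.1547
    y: enter (4,6) at t=0.2540
    y: enter (4,7) at t=1.4087
    x: enter (5,7) at t=1.6000 ← occupied
  → r_6 = 1.6000
beam 7: φ=135°, α=105°
  dir = (cos 105°, sin 105°) = (-0.2588, 0.9659); from cell (4,5)
  next x-line at t=0.7727, next y-line at t=0.2278; Δt_x=3.8637, Δt_y=1.0353
    y: enter (4,6) at t=0.2278
    x: enter (3,6) at t=0.7727
    y: enter (3,7) at t=1.2630
    y: enter (3,8) at t=2.2983
    y: enter (3,9) at t=3.3336 ← occupied
  → r_7 = 3.3336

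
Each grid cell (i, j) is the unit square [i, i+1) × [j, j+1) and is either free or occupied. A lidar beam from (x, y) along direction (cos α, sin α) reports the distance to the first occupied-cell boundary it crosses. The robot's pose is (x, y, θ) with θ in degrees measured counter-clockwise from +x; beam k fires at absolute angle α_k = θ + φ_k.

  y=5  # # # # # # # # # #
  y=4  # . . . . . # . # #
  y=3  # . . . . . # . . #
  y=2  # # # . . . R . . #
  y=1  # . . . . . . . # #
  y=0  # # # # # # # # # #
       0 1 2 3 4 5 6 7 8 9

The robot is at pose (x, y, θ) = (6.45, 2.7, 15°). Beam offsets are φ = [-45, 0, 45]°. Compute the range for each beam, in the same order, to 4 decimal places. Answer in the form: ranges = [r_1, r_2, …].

beam 1: φ=-45°, α=330°
  d=(0.8660,-0.5000)  start (6,2)  tX=0.6351 tY=1.4000  stride 1/|dx|=1.1547 1/|dy|=2.0000
    cross x-line → (7,2), t=0.6351
    cross y-line → (7,1), t=1.4000
    cross x-line → (8,1), t=1.7898 (wall)
  → r_1 = 1.7898
beam 2: φ=0°, α=15°
  d=(0.9659,0.2588)  start (6,2)  tX=0.5694 tY=1.1591  stride 1/|dx|=1.0353 1/|dy|=3.8637
    cross x-line → (7,2), t=0.5694
    cross y-line → (7,3), t=1.1591
    cross x-line → (8,3), t=1.6047
    cross x-line → (9,3), t=2.6400 (wall)
  → r_2 = 2.6400
beam 3: φ=45°, α=60°
  d=(0.5000,0.8660)  start (6,2)  tX=1.1000 tY=0.3464  stride 1/|dx|=2.0000 1/|dy|=1.1547
    cross y-line → (6,3), t=0.3464 (wall)
  → r_3 = 0.3464

ranges = [1.7898, 2.6400, 0.3464]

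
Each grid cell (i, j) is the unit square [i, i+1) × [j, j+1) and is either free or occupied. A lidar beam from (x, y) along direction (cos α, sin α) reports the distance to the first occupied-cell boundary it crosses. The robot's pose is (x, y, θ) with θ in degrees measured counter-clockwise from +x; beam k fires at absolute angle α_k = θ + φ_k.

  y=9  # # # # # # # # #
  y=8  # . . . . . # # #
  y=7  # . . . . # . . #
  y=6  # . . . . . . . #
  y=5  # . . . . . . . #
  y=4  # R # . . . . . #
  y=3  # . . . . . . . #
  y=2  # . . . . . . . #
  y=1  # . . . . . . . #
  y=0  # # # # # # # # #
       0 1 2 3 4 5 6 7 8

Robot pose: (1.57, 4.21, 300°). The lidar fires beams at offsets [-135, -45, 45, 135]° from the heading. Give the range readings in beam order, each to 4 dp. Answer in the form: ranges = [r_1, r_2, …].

ranges = [0.5901, 2.2023, 0.4452, 4.9590]

beam 1: φ=-135°, α=165°
  cosα=-0.9659 sinα=0.2588 | (1,4) | tMaxX 0.5901 tMaxY 3.0523 | tΔX 1.0353 tΔY 3.8637
    t=0.5901 [x] (0,4) — stop
  → r_1 = 0.5901
beam 2: φ=-45°, α=255°
  cosα=-0.2588 sinα=-0.9659 | (1,4) | tMaxX 2.2023 tMaxY 0.2174 | tΔX 3.8637 tΔY 1.0353
    t=0.2174 [y] (1,3)
    t=1.2527 [y] (1,2)
    t=2.2023 [x] (0,2) — stop
  → r_2 = 2.2023
beam 3: φ=45°, α=345°
  cosα=0.9659 sinα=-0.2588 | (1,4) | tMaxX 0.4452 tMaxY 0.8114 | tΔX 1.0353 tΔY 3.8637
    t=0.4452 [x] (2,4) — stop
  → r_3 = 0.4452
beam 4: φ=135°, α=75°
  cosα=0.2588 sinα=0.9659 | (1,4) | tMaxX 1.6614 tMaxY 0.8179 | tΔX 3.8637 tΔY 1.0353
    t=0.8179 [y] (1,5)
    t=1.6614 [x] (2,5)
    t=1.8531 [y] (2,6)
    t=2.8884 [y] (2,7)
    t=3.9237 [y] (2,8)
    t=4.9590 [y] (2,9) — stop
  → r_4 = 4.9590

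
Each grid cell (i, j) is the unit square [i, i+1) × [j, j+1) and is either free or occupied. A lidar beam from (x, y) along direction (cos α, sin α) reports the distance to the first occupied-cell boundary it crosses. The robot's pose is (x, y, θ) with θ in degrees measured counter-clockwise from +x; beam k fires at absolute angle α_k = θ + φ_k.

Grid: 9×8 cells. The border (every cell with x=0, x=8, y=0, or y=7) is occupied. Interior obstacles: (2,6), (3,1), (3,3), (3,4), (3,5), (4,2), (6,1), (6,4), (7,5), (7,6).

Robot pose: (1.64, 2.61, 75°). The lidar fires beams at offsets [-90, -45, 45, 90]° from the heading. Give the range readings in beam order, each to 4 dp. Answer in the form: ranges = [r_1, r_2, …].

beam 1: φ=-90°, α=345°
  dir = (cos 345°, sin 345°) = (0.9659, -0.2588); from cell (1,2)
  next x-line at t=0.3727, next y-line at t=2.3569; Δt_x=1.0353, Δt_y=3.8637
    x: enter (2,2) at t=0.3727
    x: enter (3,2) at t=1.4080
    y: enter (3,1) at t=2.3569 ← occupied
  → r_1 = 2.3569
beam 2: φ=-45°, α=30°
  dir = (cos 30°, sin 30°) = (0.8660, 0.5000); from cell (1,2)
  next x-line at t=0.4157, next y-line at t=0.7800; Δt_x=1.1547, Δt_y=2.0000
    x: enter (2,2) at t=0.4157
    y: enter (2,3) at t=0.7800
    x: enter (3,3) at t=1.5704 ← occupied
  → r_2 = 1.5704
beam 3: φ=45°, α=120°
  dir = (cos 120°, sin 120°) = (-0.5000, 0.8660); from cell (1,2)
  next x-line at t=1.2800, next y-line at t=0.4503; Δt_x=2.0000, Δt_y=1.1547
    y: enter (1,3) at t=0.4503
    x: enter (0,3) at t=1.2800 ← occupied
  → r_3 = 1.2800
beam 4: φ=90°, α=165°
  dir = (cos 165°, sin 165°) = (-0.9659, 0.2588); from cell (1,2)
  next x-line at t=0.6626, next y-line at t=1.5068; Δt_x=1.0353, Δt_y=3.8637
    x: enter (0,2) at t=0.6626 ← occupied
  → r_4 = 0.6626

ranges = [2.3569, 1.5704, 1.2800, 0.6626]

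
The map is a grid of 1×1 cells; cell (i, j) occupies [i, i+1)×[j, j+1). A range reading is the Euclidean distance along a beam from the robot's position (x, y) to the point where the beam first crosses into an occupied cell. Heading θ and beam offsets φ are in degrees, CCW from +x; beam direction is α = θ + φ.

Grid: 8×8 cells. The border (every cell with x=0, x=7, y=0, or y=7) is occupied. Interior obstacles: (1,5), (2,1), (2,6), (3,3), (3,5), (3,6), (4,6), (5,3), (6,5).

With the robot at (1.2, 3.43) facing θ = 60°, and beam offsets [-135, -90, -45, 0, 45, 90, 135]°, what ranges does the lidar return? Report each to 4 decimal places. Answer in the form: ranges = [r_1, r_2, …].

beam 1: φ=-135°, α=285°
  d=(0.2588,-0.9659)  start (1,3)  tX=3.0910 tY=0.4452  stride 1/|dx|=3.8637 1/|dy|=1.0353
    cross y-line → (1,2), t=0.4452
    cross y-line → (1,1), t=1.4804
    cross y-line → (1,0), t=2.5157 (wall)
  → r_1 = 2.5157
beam 2: φ=-90°, α=330°
  d=(0.8660,-0.5000)  start (1,3)  tX=0.9238 tY=0.8600  stride 1/|dx|=1.1547 1/|dy|=2.0000
    cross y-line → (1,2), t=0.8600
    cross x-line → (2,2), t=0.9238
    cross x-line → (3,2), t=2.0785
    cross y-line → (3,1), t=2.8600
    cross x-line → (4,1), t=3.2332
    cross x-line → (5,1), t=4.3879
    cross y-line → (5,0), t=4.8600 (wall)
  → r_2 = 4.8600
beam 3: φ=-45°, α=15°
  d=(0.9659,0.2588)  start (1,3)  tX=0.8282 tY=2.2023  stride 1/|dx|=1.0353 1/|dy|=3.8637
    cross x-line → (2,3), t=0.8282
    cross x-line → (3,3), t=1.8635 (wall)
  → r_3 = 1.8635
beam 4: φ=0°, α=60°
  d=(0.5000,0.8660)  start (1,3)  tX=1.6000 tY=0.6582  stride 1/|dx|=2.0000 1/|dy|=1.1547
    cross y-line → (1,4), t=0.6582
    cross x-line → (2,4), t=1.6000
    cross y-line → (2,5), t=1.8129
    cross y-line → (2,6), t=2.9676 (wall)
  → r_4 = 2.9676
beam 5: φ=45°, α=105°
  d=(-0.2588,0.9659)  start (1,3)  tX=0.7727 tY=0.5901  stride 1/|dx|=3.8637 1/|dy|=1.0353
    cross y-line → (1,4), t=0.5901
    cross x-line → (0,4), t=0.7727 (wall)
  → r_5 = 0.7727
beam 6: φ=90°, α=150°
  d=(-0.8660,0.5000)  start (1,3)  tX=0.2309 tY=1.1400  stride 1/|dx|=1.1547 1/|dy|=2.0000
    cross x-line → (0,3), t=0.2309 (wall)
  → r_6 = 0.2309
beam 7: φ=135°, α=195°
  d=(-0.9659,-0.2588)  start (1,3)  tX=0.2071 tY=1.6614  stride 1/|dx|=1.0353 1/|dy|=3.8637
    cross x-line → (0,3), t=0.2071 (wall)
  → r_7 = 0.2071

ranges = [2.5157, 4.8600, 1.8635, 2.9676, 0.7727, 0.2309, 0.2071]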